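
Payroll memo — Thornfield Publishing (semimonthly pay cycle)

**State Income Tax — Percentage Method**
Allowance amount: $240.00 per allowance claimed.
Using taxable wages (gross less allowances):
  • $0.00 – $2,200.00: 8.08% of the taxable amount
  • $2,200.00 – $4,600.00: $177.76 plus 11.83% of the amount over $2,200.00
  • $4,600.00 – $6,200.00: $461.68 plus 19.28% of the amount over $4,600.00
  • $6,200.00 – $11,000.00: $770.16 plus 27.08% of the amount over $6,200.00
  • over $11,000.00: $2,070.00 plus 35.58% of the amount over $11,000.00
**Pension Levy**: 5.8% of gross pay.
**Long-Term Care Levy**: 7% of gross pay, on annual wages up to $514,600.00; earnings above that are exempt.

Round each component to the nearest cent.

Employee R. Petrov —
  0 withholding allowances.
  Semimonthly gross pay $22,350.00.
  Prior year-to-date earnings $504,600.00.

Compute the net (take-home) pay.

$14,245.37

State Income Tax: taxable = $22,350.00
  $2,070.00 + 35.58% × ($22,350.00 − $11,000.00) = $2,070.00 + 35.58% × $11,350.00 = $6,108.33
Pension Levy: 5.8% × $22,350.00 = $1,296.30
Long-Term Care Levy: cap $514,600.00 − YTD $504,600.00 = $10,000.00 subject; 7% × $10,000.00 = $700.00
Total withheld: $6,108.33 + $1,296.30 + $700.00 = $8,104.63
Net pay: $22,350.00 − $8,104.63 = $14,245.37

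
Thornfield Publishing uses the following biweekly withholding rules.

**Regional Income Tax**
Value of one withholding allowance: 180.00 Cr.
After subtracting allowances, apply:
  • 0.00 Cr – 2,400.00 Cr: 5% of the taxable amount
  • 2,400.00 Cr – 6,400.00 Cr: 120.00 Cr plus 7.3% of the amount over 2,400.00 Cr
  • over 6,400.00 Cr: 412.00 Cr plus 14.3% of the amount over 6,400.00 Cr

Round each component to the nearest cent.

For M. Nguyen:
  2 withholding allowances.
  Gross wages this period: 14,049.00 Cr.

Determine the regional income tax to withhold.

1,454.33 Cr

Regional Income Tax: taxable = 14,049.00 Cr − 2×180.00 Cr = 13,689.00 Cr
  412.00 Cr + 14.3% × (13,689.00 Cr − 6,400.00 Cr) = 412.00 Cr + 14.3% × 7,289.00 Cr = 1,454.33 Cr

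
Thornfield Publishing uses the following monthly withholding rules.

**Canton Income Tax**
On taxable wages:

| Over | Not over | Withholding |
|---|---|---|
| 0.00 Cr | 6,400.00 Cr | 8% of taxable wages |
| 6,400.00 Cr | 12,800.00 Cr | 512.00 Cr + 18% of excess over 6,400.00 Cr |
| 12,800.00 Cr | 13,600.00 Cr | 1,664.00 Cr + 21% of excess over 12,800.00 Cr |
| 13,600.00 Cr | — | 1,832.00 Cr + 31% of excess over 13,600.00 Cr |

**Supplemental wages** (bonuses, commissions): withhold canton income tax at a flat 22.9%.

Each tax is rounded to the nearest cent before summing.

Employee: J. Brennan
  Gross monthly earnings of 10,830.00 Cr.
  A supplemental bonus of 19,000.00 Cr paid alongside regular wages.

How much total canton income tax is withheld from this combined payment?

Canton Income Tax: taxable = 10,830.00 Cr
  512.00 Cr + 18% × (10,830.00 Cr − 6,400.00 Cr) = 512.00 Cr + 18% × 4,430.00 Cr = 1,309.40 Cr
Supplemental (22.9% flat on bonus): 22.9% × 19,000.00 Cr = 4,351.00 Cr
Total canton income tax: 1,309.40 Cr + 4,351.00 Cr = 5,660.40 Cr

5,660.40 Cr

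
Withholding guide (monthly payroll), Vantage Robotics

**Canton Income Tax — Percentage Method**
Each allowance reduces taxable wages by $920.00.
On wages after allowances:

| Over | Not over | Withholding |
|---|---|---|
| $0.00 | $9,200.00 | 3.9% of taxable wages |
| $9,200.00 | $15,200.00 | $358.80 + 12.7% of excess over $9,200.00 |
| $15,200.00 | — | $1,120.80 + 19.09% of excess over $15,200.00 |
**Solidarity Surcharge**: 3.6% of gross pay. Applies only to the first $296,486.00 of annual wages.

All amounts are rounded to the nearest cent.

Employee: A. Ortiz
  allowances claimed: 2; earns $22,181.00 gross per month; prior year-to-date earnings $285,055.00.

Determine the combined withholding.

Canton Income Tax: taxable = $22,181.00 − 2×$920.00 = $20,341.00
  $1,120.80 + 19.09% × ($20,341.00 − $15,200.00) = $1,120.80 + 19.09% × $5,141.00 = $2,102.22
Solidarity Surcharge: cap $296,486.00 − YTD $285,055.00 = $11,431.00 subject; 3.6% × $11,431.00 = $411.52
Total: $2,102.22 + $411.52 = $2,513.74

$2,513.74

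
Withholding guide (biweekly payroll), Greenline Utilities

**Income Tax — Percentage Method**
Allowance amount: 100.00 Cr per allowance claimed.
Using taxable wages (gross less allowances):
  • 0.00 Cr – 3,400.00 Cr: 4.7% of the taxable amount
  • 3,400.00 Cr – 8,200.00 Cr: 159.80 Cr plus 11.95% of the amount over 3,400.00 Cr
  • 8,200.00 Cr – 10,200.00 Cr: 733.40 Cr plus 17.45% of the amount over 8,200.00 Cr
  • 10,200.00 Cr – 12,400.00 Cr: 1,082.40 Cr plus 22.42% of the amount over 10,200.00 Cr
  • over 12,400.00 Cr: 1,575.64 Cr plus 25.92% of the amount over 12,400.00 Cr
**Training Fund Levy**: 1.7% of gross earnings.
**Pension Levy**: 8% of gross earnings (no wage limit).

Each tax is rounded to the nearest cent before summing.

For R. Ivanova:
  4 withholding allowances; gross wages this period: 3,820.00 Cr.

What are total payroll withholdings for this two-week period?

Income Tax: taxable = 3,820.00 Cr − 4×100.00 Cr = 3,420.00 Cr
  159.80 Cr + 11.95% × (3,420.00 Cr − 3,400.00 Cr) = 159.80 Cr + 11.95% × 20.00 Cr = 162.19 Cr
Training Fund Levy: 1.7% × 3,820.00 Cr = 64.94 Cr
Pension Levy: 8% × 3,820.00 Cr = 305.60 Cr
Total: 162.19 Cr + 64.94 Cr + 305.60 Cr = 532.73 Cr

532.73 Cr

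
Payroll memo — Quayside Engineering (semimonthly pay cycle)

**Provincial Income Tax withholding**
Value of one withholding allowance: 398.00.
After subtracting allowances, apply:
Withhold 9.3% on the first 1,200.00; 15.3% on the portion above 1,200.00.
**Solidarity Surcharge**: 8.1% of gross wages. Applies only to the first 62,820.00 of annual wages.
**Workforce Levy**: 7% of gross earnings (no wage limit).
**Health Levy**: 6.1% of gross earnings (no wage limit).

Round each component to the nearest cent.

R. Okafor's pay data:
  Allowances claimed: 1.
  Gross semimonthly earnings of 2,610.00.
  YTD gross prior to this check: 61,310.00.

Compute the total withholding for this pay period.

Provincial Income Tax: taxable = 2,610.00 − 1×398.00 = 2,212.00
  111.60 + 15.3% × (2,212.00 − 1,200.00) = 111.60 + 15.3% × 1,012.00 = 266.44
Solidarity Surcharge: cap 62,820.00 − YTD 61,310.00 = 1,510.00 subject; 8.1% × 1,510.00 = 122.31
Workforce Levy: 7% × 2,610.00 = 182.70
Health Levy: 6.1% × 2,610.00 = 159.21
Total: 266.44 + 122.31 + 182.70 + 159.21 = 730.66

730.66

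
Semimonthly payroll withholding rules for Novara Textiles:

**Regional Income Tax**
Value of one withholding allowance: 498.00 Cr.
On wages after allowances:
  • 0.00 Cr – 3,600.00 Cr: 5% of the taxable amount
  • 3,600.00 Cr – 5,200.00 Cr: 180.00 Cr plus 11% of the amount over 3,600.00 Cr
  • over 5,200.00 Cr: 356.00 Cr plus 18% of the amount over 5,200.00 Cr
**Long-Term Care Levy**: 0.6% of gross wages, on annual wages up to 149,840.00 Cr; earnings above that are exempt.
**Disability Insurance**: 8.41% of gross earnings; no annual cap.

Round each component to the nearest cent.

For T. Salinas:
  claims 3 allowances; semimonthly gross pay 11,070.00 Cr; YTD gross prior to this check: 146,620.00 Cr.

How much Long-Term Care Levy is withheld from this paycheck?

19.32 Cr

Long-Term Care Levy: cap 149,840.00 Cr − YTD 146,620.00 Cr = 3,220.00 Cr subject; 0.6% × 3,220.00 Cr = 19.32 Cr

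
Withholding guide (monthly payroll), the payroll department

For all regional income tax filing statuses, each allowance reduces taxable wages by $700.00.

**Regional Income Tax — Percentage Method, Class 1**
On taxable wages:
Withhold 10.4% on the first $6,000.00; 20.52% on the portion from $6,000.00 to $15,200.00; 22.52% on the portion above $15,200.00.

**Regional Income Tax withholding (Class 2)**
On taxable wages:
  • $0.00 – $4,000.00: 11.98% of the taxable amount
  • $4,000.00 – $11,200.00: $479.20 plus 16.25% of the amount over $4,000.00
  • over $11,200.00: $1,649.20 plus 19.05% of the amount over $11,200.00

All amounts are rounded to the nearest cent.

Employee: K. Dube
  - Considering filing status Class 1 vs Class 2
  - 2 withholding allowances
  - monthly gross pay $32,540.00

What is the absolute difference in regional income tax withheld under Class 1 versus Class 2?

Regional Income Tax (Class 1): taxable = $32,540.00 − 2×$700.00 = $31,140.00
  $2,511.84 + 22.52% × ($31,140.00 − $15,200.00) = $2,511.84 + 22.52% × $15,940.00 = $6,101.53
Regional Income Tax (Class 2): taxable = $32,540.00 − 2×$700.00 = $31,140.00
  $1,649.20 + 19.05% × ($31,140.00 − $11,200.00) = $1,649.20 + 19.05% × $19,940.00 = $5,447.77
Difference: |$6,101.53 − $5,447.77| = $653.76 (higher under Class 1)

$653.76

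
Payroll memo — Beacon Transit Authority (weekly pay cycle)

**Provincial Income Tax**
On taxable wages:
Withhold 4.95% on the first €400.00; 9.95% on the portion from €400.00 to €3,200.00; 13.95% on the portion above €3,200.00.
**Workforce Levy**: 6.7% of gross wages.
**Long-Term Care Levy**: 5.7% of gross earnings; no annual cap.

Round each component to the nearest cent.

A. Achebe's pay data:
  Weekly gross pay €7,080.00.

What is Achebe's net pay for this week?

€5,362.42

Provincial Income Tax: taxable = €7,080.00
  €298.40 + 13.95% × (€7,080.00 − €3,200.00) = €298.40 + 13.95% × €3,880.00 = €839.66
Workforce Levy: 6.7% × €7,080.00 = €474.36
Long-Term Care Levy: 5.7% × €7,080.00 = €403.56
Total withheld: €839.66 + €474.36 + €403.56 = €1,717.58
Net pay: €7,080.00 − €1,717.58 = €5,362.42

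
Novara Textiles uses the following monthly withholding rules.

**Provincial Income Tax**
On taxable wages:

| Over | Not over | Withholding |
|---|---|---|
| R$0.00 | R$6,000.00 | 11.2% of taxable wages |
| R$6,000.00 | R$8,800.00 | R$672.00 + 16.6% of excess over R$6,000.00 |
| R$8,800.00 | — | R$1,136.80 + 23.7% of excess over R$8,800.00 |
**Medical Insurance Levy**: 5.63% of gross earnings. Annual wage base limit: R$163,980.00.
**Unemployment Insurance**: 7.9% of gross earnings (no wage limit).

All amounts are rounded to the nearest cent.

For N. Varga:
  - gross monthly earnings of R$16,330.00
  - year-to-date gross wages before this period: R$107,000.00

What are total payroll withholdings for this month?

R$5,130.86

Provincial Income Tax: taxable = R$16,330.00
  R$1,136.80 + 23.7% × (R$16,330.00 − R$8,800.00) = R$1,136.80 + 23.7% × R$7,530.00 = R$2,921.41
Medical Insurance Levy: 5.63% × R$16,330.00 = R$919.38
Unemployment Insurance: 7.9% × R$16,330.00 = R$1,290.07
Total: R$2,921.41 + R$919.38 + R$1,290.07 = R$5,130.86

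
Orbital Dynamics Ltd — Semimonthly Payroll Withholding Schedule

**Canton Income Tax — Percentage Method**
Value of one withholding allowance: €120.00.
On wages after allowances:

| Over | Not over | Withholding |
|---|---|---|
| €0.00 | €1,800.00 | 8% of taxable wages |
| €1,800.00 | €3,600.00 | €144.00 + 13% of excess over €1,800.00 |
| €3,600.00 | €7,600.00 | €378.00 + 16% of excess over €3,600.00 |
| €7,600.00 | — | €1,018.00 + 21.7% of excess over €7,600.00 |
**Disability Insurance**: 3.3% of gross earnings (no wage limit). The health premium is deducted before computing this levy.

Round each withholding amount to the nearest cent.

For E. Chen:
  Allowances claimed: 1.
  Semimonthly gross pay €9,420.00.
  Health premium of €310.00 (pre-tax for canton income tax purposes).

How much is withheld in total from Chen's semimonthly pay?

€1,620.26

Canton Income Tax: taxable = €9,420.00 − €310.00 − 1×€120.00 = €8,990.00
  €1,018.00 + 21.7% × (€8,990.00 − €7,600.00) = €1,018.00 + 21.7% × €1,390.00 = €1,319.63
Disability Insurance: 3.3% × €9,110.00 = €300.63
Total: €1,319.63 + €300.63 = €1,620.26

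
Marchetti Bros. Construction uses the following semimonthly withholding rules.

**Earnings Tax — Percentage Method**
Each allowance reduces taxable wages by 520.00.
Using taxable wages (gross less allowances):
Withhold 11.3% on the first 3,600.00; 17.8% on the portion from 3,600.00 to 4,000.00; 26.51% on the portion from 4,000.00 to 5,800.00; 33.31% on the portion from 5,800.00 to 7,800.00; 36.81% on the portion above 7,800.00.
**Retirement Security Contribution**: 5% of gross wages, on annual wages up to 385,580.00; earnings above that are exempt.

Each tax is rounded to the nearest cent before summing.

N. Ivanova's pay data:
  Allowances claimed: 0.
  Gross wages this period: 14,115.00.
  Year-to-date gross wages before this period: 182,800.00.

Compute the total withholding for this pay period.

4,651.68

Earnings Tax: taxable = 14,115.00
  1,621.38 + 36.81% × (14,115.00 − 7,800.00) = 1,621.38 + 36.81% × 6,315.00 = 3,945.93
Retirement Security Contribution: 5% × 14,115.00 = 705.75
Total: 3,945.93 + 705.75 = 4,651.68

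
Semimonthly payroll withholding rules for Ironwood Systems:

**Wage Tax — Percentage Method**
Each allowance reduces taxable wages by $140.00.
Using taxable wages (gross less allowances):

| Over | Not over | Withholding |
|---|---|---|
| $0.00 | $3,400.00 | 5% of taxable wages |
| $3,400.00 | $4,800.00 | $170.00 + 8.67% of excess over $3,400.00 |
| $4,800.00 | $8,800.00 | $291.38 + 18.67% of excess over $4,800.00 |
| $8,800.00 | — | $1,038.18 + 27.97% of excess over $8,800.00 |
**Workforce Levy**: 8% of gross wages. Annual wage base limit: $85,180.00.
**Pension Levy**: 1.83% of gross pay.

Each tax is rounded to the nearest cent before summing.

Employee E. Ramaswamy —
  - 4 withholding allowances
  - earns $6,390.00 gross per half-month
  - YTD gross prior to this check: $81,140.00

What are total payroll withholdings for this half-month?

$923.82

Wage Tax: taxable = $6,390.00 − 4×$140.00 = $5,830.00
  $291.38 + 18.67% × ($5,830.00 − $4,800.00) = $291.38 + 18.67% × $1,030.00 = $483.68
Workforce Levy: cap $85,180.00 − YTD $81,140.00 = $4,040.00 subject; 8% × $4,040.00 = $323.20
Pension Levy: 1.83% × $6,390.00 = $116.94
Total: $483.68 + $323.20 + $116.94 = $923.82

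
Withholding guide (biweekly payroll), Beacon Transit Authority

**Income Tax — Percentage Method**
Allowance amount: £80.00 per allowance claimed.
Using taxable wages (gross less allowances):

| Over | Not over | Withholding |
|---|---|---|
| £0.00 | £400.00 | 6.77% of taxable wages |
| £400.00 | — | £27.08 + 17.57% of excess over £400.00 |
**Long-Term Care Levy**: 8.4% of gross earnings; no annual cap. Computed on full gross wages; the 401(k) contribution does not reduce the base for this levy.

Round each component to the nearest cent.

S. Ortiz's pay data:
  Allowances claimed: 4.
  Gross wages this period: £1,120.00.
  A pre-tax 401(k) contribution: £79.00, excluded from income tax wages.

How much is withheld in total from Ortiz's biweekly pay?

Income Tax: taxable = £1,120.00 − £79.00 − 4×£80.00 = £721.00
  £27.08 + 17.57% × (£721.00 − £400.00) = £27.08 + 17.57% × £321.00 = £83.48
Long-Term Care Levy: 8.4% × £1,120.00 = £94.08
Total: £83.48 + £94.08 = £177.56

£177.56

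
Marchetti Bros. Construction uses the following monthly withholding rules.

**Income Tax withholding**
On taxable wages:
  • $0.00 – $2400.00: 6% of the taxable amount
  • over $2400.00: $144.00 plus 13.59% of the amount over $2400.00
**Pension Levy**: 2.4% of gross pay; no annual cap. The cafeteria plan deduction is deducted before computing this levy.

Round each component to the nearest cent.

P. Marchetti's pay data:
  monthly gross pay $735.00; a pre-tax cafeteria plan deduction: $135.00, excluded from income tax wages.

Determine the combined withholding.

Income Tax: taxable = $735.00 − $135.00 = $600.00
  6% × $600.00 = $36.00
Pension Levy: 2.4% × $600.00 = $14.40
Total: $36.00 + $14.40 = $50.40

$50.40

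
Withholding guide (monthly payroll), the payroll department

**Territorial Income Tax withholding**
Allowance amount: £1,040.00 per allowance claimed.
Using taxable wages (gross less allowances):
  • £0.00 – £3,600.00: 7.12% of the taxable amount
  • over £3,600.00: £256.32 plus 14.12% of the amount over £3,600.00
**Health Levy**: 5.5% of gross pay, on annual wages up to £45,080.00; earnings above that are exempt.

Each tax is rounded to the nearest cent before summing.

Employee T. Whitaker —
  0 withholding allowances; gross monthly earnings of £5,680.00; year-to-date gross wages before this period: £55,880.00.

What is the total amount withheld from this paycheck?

£550.02

Territorial Income Tax: taxable = £5,680.00
  £256.32 + 14.12% × (£5,680.00 − £3,600.00) = £256.32 + 14.12% × £2,080.00 = £550.02
Health Levy: YTD £55,880.00 ≥ cap £45,080.00 → £0.00
Total: £550.02 + £0.00 = £550.02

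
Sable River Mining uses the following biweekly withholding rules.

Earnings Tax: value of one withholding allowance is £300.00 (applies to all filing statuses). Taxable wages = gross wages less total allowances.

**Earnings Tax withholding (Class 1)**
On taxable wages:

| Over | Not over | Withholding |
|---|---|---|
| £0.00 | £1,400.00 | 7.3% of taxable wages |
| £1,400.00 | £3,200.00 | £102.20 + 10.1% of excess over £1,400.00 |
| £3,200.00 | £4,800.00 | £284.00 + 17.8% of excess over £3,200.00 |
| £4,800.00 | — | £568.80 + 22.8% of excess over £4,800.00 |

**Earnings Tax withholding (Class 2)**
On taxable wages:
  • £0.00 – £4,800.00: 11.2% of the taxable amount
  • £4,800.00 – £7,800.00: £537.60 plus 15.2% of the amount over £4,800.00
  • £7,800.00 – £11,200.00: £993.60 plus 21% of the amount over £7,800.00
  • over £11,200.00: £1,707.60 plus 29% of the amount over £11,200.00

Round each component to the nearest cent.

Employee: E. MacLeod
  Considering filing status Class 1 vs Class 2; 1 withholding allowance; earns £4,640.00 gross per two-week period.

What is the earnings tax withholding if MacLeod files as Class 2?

Earnings Tax (Class 2): taxable = £4,640.00 − 1×£300.00 = £4,340.00
  11.2% × £4,340.00 = £486.08

£486.08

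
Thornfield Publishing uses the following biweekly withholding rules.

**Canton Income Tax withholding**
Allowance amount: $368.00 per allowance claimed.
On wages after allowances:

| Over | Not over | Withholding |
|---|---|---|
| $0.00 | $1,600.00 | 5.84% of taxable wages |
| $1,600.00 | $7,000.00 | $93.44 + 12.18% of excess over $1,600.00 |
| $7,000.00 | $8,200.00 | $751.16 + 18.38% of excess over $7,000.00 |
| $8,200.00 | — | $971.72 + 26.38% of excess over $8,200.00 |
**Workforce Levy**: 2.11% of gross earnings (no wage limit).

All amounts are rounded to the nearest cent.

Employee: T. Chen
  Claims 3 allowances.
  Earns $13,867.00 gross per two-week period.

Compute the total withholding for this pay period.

$2,468.03

Canton Income Tax: taxable = $13,867.00 − 3×$368.00 = $12,763.00
  $971.72 + 26.38% × ($12,763.00 − $8,200.00) = $971.72 + 26.38% × $4,563.00 = $2,175.44
Workforce Levy: 2.11% × $13,867.00 = $292.59
Total: $2,175.44 + $292.59 = $2,468.03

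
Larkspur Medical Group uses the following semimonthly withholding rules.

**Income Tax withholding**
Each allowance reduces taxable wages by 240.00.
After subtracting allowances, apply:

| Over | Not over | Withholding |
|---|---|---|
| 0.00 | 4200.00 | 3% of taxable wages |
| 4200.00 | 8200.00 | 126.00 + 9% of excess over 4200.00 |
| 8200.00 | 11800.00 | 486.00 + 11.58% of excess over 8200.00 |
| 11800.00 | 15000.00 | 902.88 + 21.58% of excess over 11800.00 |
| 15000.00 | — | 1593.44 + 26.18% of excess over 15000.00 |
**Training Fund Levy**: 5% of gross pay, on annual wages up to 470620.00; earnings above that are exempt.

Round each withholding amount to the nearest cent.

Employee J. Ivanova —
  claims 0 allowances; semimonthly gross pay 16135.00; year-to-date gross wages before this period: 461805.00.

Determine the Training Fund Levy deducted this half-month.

440.75

Training Fund Levy: cap 470620.00 − YTD 461805.00 = 8815.00 subject; 5% × 8815.00 = 440.75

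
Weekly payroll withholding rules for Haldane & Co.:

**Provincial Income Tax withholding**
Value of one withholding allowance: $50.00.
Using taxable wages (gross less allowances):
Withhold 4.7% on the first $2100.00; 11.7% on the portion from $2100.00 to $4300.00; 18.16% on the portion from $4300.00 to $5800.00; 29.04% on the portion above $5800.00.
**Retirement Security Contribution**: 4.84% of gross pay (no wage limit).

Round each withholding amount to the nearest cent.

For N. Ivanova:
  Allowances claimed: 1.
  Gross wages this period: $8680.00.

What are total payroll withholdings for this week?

Provincial Income Tax: taxable = $8680.00 − 1×$50.00 = $8630.00
  $628.50 + 29.04% × ($8630.00 − $5800.00) = $628.50 + 29.04% × $2830.00 = $1450.33
Retirement Security Contribution: 4.84% × $8680.00 = $420.11
Total: $1450.33 + $420.11 = $1870.44

$1870.44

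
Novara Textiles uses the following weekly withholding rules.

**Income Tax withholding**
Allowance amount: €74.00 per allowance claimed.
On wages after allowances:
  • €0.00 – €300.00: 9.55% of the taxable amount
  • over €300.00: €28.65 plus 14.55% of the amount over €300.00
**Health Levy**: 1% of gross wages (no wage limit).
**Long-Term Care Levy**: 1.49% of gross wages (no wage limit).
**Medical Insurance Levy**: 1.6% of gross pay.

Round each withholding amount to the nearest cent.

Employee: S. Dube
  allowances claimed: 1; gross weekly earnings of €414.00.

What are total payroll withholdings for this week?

Income Tax: taxable = €414.00 − 1×€74.00 = €340.00
  €28.65 + 14.55% × (€340.00 − €300.00) = €28.65 + 14.55% × €40.00 = €34.47
Health Levy: 1% × €414.00 = €4.14
Long-Term Care Levy: 1.49% × €414.00 = €6.17
Medical Insurance Levy: 1.6% × €414.00 = €6.62
Total: €34.47 + €4.14 + €6.17 + €6.62 = €51.40

€51.40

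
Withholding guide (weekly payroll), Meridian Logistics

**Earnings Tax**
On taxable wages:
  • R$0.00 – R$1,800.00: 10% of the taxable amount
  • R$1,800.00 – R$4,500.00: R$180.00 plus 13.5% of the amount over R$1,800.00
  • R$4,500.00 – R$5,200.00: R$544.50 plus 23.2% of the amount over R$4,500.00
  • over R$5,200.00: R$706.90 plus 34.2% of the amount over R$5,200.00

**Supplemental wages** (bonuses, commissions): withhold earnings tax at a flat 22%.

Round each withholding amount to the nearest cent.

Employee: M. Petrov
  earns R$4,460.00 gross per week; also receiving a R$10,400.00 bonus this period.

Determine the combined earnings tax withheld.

R$2,827.10

Earnings Tax: taxable = R$4,460.00
  R$180.00 + 13.5% × (R$4,460.00 − R$1,800.00) = R$180.00 + 13.5% × R$2,660.00 = R$539.10
Supplemental (22% flat on bonus): 22% × R$10,400.00 = R$2,288.00
Total earnings tax: R$539.10 + R$2,288.00 = R$2,827.10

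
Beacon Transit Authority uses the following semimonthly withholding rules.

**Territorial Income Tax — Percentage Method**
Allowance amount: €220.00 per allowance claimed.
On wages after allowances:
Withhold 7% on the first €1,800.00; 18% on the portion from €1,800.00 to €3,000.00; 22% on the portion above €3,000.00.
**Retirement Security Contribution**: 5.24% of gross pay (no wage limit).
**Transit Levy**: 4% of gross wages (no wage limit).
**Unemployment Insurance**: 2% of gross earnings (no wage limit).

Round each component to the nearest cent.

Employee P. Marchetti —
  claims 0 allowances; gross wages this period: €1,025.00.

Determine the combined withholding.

Territorial Income Tax: taxable = €1,025.00
  7% × €1,025.00 = €71.75
Retirement Security Contribution: 5.24% × €1,025.00 = €53.71
Transit Levy: 4% × €1,025.00 = €41.00
Unemployment Insurance: 2% × €1,025.00 = €20.50
Total: €71.75 + €53.71 + €41.00 + €20.50 = €186.96

€186.96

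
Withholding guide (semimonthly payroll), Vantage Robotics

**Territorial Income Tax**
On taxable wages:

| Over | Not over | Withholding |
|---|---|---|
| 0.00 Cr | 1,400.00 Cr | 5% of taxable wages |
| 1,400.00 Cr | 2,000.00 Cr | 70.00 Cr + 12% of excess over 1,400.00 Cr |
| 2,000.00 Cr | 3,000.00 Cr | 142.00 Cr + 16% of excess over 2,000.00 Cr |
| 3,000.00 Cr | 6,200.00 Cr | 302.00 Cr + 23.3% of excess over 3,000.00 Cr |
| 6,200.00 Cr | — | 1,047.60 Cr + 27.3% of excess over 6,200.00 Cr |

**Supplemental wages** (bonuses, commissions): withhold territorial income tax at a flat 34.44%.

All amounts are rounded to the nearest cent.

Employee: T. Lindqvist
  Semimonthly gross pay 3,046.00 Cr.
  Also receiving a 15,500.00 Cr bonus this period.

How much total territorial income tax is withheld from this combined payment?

Territorial Income Tax: taxable = 3,046.00 Cr
  302.00 Cr + 23.3% × (3,046.00 Cr − 3,000.00 Cr) = 302.00 Cr + 23.3% × 46.00 Cr = 312.72 Cr
Supplemental (34.44% flat on bonus): 34.44% × 15,500.00 Cr = 5,338.20 Cr
Total territorial income tax: 312.72 Cr + 5,338.20 Cr = 5,650.92 Cr

5,650.92 Cr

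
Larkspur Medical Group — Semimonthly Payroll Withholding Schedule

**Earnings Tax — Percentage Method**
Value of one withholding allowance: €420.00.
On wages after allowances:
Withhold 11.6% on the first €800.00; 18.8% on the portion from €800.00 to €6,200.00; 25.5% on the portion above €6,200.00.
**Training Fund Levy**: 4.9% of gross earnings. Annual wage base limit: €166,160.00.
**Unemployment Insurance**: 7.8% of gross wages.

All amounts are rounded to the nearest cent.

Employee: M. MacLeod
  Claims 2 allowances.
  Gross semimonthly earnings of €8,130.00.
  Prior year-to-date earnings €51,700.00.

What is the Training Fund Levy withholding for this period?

€398.37

Training Fund Levy: 4.9% × €8,130.00 = €398.37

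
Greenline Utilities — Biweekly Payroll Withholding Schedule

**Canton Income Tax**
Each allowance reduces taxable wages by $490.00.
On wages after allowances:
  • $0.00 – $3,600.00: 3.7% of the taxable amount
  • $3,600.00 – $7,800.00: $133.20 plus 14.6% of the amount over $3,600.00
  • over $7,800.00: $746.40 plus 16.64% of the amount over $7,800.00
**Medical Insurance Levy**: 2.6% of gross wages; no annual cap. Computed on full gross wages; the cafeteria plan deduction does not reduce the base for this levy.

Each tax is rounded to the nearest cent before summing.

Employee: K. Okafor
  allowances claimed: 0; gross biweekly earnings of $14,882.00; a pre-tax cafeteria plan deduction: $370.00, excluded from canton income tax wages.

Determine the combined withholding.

$2,250.21

Canton Income Tax: taxable = $14,882.00 − $370.00 = $14,512.00
  $746.40 + 16.64% × ($14,512.00 − $7,800.00) = $746.40 + 16.64% × $6,712.00 = $1,863.28
Medical Insurance Levy: 2.6% × $14,882.00 = $386.93
Total: $1,863.28 + $386.93 = $2,250.21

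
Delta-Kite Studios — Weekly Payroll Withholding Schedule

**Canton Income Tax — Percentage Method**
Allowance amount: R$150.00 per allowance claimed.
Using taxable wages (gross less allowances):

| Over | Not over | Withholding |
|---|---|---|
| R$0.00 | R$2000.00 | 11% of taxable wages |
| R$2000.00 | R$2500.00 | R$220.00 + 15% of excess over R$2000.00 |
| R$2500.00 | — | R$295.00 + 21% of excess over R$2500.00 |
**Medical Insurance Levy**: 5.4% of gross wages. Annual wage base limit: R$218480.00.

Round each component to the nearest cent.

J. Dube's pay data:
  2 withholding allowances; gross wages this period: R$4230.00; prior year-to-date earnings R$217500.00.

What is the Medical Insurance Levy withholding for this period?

R$52.92

Medical Insurance Levy: cap R$218480.00 − YTD R$217500.00 = R$980.00 subject; 5.4% × R$980.00 = R$52.92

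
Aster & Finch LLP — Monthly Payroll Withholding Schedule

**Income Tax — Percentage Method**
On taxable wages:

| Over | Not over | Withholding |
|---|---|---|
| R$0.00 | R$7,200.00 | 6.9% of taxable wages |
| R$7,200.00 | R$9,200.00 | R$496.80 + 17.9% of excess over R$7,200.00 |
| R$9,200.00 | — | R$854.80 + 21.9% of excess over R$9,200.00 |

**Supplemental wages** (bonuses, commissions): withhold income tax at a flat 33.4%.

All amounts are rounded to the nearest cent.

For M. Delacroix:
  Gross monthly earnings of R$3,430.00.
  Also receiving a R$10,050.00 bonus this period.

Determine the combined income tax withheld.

Income Tax: taxable = R$3,430.00
  6.9% × R$3,430.00 = R$236.67
Supplemental (33.4% flat on bonus): 33.4% × R$10,050.00 = R$3,356.70
Total income tax: R$236.67 + R$3,356.70 = R$3,593.37

R$3,593.37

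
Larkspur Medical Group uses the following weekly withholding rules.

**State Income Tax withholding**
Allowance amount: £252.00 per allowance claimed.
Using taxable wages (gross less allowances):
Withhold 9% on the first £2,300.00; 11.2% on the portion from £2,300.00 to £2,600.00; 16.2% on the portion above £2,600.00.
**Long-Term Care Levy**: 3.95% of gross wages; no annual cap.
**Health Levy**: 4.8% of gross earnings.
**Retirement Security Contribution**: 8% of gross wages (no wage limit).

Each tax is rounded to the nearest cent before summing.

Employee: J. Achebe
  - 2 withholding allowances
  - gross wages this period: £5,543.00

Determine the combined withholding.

State Income Tax: taxable = £5,543.00 − 2×£252.00 = £5,039.00
  £240.60 + 16.2% × (£5,039.00 − £2,600.00) = £240.60 + 16.2% × £2,439.00 = £635.72
Long-Term Care Levy: 3.95% × £5,543.00 = £218.95
Health Levy: 4.8% × £5,543.00 = £266.06
Retirement Security Contribution: 8% × £5,543.00 = £443.44
Total: £635.72 + £218.95 + £266.06 + £443.44 = £1,564.17

£1,564.17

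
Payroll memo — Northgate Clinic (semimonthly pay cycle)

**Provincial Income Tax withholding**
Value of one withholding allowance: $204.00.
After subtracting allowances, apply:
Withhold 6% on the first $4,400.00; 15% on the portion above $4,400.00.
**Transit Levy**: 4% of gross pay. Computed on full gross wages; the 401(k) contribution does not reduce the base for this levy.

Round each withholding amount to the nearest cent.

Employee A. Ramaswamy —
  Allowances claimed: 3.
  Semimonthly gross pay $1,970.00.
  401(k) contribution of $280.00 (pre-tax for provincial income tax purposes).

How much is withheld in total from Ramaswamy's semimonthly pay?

Provincial Income Tax: taxable = $1,970.00 − $280.00 − 3×$204.00 = $1,078.00
  6% × $1,078.00 = $64.68
Transit Levy: 4% × $1,970.00 = $78.80
Total: $64.68 + $78.80 = $143.48

$143.48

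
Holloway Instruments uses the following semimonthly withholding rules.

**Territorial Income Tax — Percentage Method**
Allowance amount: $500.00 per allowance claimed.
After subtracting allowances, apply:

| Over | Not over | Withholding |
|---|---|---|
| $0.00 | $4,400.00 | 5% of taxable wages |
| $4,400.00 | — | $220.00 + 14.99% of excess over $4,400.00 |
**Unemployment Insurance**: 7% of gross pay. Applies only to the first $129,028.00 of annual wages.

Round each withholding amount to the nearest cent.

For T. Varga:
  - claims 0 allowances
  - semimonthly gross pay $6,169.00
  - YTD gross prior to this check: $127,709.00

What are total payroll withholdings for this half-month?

$577.50

Territorial Income Tax: taxable = $6,169.00
  $220.00 + 14.99% × ($6,169.00 − $4,400.00) = $220.00 + 14.99% × $1,769.00 = $485.17
Unemployment Insurance: cap $129,028.00 − YTD $127,709.00 = $1,319.00 subject; 7% × $1,319.00 = $92.33
Total: $485.17 + $92.33 = $577.50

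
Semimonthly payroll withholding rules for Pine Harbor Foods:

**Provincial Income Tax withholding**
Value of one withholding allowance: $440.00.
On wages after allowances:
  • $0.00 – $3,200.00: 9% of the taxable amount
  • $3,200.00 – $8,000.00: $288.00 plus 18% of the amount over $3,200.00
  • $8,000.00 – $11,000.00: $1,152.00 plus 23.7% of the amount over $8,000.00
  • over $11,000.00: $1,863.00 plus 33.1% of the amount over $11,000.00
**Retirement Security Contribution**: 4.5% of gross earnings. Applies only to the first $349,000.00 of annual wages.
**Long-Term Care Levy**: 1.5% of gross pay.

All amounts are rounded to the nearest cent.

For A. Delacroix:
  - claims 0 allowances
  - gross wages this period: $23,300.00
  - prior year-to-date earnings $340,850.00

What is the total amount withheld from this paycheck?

$6,650.55

Provincial Income Tax: taxable = $23,300.00
  $1,863.00 + 33.1% × ($23,300.00 − $11,000.00) = $1,863.00 + 33.1% × $12,300.00 = $5,934.30
Retirement Security Contribution: cap $349,000.00 − YTD $340,850.00 = $8,150.00 subject; 4.5% × $8,150.00 = $366.75
Long-Term Care Levy: 1.5% × $23,300.00 = $349.50
Total: $5,934.30 + $366.75 + $349.50 = $6,650.55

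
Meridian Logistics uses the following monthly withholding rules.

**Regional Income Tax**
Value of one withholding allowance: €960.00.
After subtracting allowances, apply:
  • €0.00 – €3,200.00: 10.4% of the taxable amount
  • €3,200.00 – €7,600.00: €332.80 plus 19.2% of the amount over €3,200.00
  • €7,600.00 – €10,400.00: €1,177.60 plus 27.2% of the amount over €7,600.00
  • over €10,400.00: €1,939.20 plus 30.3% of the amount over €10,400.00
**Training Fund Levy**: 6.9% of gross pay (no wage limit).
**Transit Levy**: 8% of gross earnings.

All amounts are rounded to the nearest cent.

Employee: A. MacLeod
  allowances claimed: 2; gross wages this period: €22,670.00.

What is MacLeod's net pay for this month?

€14,216.92

Regional Income Tax: taxable = €22,670.00 − 2×€960.00 = €20,750.00
  €1,939.20 + 30.3% × (€20,750.00 − €10,400.00) = €1,939.20 + 30.3% × €10,350.00 = €5,075.25
Training Fund Levy: 6.9% × €22,670.00 = €1,564.23
Transit Levy: 8% × €22,670.00 = €1,813.60
Total withheld: €5,075.25 + €1,564.23 + €1,813.60 = €8,453.08
Net pay: €22,670.00 − €8,453.08 = €14,216.92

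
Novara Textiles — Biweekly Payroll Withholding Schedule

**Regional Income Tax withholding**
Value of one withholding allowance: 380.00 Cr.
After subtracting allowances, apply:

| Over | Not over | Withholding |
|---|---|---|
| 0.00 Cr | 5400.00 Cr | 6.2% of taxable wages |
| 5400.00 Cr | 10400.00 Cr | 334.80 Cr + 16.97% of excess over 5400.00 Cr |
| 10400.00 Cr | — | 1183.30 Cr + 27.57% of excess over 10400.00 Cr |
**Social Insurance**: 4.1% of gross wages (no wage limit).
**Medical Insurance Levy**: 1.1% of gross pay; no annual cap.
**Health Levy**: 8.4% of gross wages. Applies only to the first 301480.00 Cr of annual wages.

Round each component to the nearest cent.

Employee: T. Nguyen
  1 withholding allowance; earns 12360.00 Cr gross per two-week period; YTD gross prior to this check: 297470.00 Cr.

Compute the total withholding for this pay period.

Regional Income Tax: taxable = 12360.00 Cr − 1×380.00 Cr = 11980.00 Cr
  1183.30 Cr + 27.57% × (11980.00 Cr − 10400.00 Cr) = 1183.30 Cr + 27.57% × 1580.00 Cr = 1618.91 Cr
Social Insurance: 4.1% × 12360.00 Cr = 506.76 Cr
Medical Insurance Levy: 1.1% × 12360.00 Cr = 135.96 Cr
Health Levy: cap 301480.00 Cr − YTD 297470.00 Cr = 4010.00 Cr subject; 8.4% × 4010.00 Cr = 336.84 Cr
Total: 1618.91 Cr + 506.76 Cr + 135.96 Cr + 336.84 Cr = 2598.47 Cr

2598.47 Cr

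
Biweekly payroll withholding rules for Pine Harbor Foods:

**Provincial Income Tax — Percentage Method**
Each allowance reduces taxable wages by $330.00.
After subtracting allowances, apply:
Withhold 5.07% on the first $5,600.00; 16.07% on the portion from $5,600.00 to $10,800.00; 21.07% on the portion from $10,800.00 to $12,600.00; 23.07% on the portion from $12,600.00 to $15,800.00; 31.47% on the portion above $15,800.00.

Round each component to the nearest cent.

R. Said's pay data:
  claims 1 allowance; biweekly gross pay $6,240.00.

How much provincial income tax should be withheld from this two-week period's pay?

Provincial Income Tax: taxable = $6,240.00 − 1×$330.00 = $5,910.00
  $283.92 + 16.07% × ($5,910.00 − $5,600.00) = $283.92 + 16.07% × $310.00 = $333.74

$333.74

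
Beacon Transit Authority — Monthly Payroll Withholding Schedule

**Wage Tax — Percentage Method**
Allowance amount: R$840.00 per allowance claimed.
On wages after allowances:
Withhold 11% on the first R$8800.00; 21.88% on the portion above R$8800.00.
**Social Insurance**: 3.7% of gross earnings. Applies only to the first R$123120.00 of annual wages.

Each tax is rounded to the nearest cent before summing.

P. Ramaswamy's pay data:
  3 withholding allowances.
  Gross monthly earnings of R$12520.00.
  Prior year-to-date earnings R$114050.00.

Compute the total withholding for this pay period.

Wage Tax: taxable = R$12520.00 − 3×R$840.00 = R$10000.00
  R$968.00 + 21.88% × (R$10000.00 − R$8800.00) = R$968.00 + 21.88% × R$1200.00 = R$1230.56
Social Insurance: cap R$123120.00 − YTD R$114050.00 = R$9070.00 subject; 3.7% × R$9070.00 = R$335.59
Total: R$1230.56 + R$335.59 = R$1566.15

R$1566.15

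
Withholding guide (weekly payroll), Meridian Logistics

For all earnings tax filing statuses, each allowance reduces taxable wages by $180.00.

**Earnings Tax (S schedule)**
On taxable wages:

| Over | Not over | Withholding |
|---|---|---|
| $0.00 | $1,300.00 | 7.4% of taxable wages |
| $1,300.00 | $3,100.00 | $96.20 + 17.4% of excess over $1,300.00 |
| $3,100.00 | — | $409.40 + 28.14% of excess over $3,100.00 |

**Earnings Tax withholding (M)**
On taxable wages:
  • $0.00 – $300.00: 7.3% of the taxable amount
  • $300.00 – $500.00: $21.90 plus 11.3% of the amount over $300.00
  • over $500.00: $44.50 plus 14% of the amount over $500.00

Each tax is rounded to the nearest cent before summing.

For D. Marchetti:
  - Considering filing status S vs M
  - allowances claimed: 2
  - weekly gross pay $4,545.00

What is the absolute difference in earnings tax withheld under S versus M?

Earnings Tax (S): taxable = $4,545.00 − 2×$180.00 = $4,185.00
  $409.40 + 28.14% × ($4,185.00 − $3,100.00) = $409.40 + 28.14% × $1,085.00 = $714.72
Earnings Tax (M): taxable = $4,545.00 − 2×$180.00 = $4,185.00
  $44.50 + 14% × ($4,185.00 − $500.00) = $44.50 + 14% × $3,685.00 = $560.40
Difference: |$714.72 − $560.40| = $154.32 (higher under S)

$154.32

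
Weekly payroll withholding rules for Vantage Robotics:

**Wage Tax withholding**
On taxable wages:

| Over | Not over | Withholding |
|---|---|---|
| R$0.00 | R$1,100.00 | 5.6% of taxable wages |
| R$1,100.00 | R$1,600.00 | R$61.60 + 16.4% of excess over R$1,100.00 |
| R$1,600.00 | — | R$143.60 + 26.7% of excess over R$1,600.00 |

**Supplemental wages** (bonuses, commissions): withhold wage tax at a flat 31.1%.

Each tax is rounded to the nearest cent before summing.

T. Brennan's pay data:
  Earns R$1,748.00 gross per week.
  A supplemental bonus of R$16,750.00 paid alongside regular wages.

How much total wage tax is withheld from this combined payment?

Wage Tax: taxable = R$1,748.00
  R$143.60 + 26.7% × (R$1,748.00 − R$1,600.00) = R$143.60 + 26.7% × R$148.00 = R$183.12
Supplemental (31.1% flat on bonus): 31.1% × R$16,750.00 = R$5,209.25
Total wage tax: R$183.12 + R$5,209.25 = R$5,392.37

R$5,392.37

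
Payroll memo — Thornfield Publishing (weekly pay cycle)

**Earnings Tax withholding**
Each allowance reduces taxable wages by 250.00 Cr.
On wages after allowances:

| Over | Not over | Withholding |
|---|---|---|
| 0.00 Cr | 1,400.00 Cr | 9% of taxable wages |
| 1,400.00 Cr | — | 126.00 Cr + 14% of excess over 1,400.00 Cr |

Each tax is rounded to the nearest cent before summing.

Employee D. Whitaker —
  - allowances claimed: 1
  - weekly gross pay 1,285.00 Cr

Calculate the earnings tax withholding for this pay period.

93.15 Cr

Earnings Tax: taxable = 1,285.00 Cr − 1×250.00 Cr = 1,035.00 Cr
  9% × 1,035.00 Cr = 93.15 Cr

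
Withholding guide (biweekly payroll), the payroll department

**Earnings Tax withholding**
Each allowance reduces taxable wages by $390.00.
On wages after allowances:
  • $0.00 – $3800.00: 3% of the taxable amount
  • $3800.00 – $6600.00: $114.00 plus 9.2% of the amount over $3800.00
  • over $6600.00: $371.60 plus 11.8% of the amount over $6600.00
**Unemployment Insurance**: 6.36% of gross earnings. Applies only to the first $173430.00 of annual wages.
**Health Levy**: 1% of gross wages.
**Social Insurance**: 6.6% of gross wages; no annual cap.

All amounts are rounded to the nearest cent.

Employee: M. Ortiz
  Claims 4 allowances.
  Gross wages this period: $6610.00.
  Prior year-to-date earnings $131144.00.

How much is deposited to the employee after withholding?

$5458.24

Earnings Tax: taxable = $6610.00 − 4×$390.00 = $5050.00
  $114.00 + 9.2% × ($5050.00 − $3800.00) = $114.00 + 9.2% × $1250.00 = $229.00
Unemployment Insurance: 6.36% × $6610.00 = $420.40
Health Levy: 1% × $6610.00 = $66.10
Social Insurance: 6.6% × $6610.00 = $436.26
Total withheld: $229.00 + $420.40 + $66.10 + $436.26 = $1151.76
Net pay: $6610.00 − $1151.76 = $5458.24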